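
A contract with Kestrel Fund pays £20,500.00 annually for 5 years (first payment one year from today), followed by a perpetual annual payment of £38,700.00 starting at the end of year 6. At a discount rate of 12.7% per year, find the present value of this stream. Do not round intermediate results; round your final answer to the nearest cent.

PV of 5-year annuity: £20,500.00 × [1 − (1+0.127)^−5] / 0.127 = 72634.17074
Perpetuity value at year 5: £38,700.00 / 0.127 = 304724.40945
PV of perpetuity: 304724.40945 / (1+0.127)^5 = 167605.26762
Total PV = 72634.17074 + 167605.26762 = 240239.43836

£240239.44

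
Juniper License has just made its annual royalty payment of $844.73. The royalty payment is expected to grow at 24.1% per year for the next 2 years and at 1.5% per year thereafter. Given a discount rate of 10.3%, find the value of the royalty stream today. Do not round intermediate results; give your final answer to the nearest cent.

$14353.46

D_1 = 1048.30993
D_2 = 1300.95262
Terminal value at year 2: TV = D_2×(1+g_2)/(r−g_2) = 1320.46691/0.088 = 15005.30582
P_0 = D_1/(1+r)^1 + D_2/(1+r)^2 + TV/(1+r)^2
    = 950.41698 + 1069.32681 + 12333.71266 = 14353.45645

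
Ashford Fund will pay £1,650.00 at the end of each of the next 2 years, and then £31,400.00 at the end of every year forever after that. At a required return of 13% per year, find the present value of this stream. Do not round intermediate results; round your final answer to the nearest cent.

£191912.41

PV of 2-year annuity: £1,650.00 × [1 − (1+0.13)^−2] / 0.13 = 2752.36902
Perpetuity value at year 2: £31,400.00 / 0.13 = 241538.46154
PV of perpetuity: 241538.46154 / (1+0.13)^2 = 189160.04506
Total PV = 2752.36902 + 189160.04506 = 191912.41408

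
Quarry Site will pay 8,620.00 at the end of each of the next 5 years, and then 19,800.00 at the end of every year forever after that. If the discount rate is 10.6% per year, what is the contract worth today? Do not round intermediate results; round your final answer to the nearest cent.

145053.16

PV of 5-year annuity: 8,620.00 × [1 − (1+0.106)^−5] / 0.106 = 32181.81677
Perpetuity value at year 5: 19,800.00 / 0.106 = 186792.45283
PV of perpetuity: 186792.45283 / (1+0.106)^5 = 112871.34238
Total PV = 32181.81677 + 112871.34238 = 145053.15915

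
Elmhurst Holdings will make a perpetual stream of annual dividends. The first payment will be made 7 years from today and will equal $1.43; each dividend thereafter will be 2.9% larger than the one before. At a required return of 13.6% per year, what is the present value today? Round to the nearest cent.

Value at end of year 6: C₁ / (r − g) = $1.43 / (0.136 − 0.029) = $13.3645
Discount to today: PV = $13.3645 / (1 + 0.136)^6 = $13.3645 / 2.149166 = $6.22

$6.22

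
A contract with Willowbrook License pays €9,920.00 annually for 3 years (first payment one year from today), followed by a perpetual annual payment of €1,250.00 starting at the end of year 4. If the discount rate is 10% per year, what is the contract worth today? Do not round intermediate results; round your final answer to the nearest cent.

€34061.01

PV of 3-year annuity: €9,920.00 × [1 − (1+0.1)^−3] / 0.1 = 24669.57175
Perpetuity value at year 3: €1,250.00 / 0.1 = 12500.00000
PV of perpetuity: 12500.00000 / (1+0.1)^3 = 9391.43501
Total PV = 24669.57175 + 9391.43501 = 34061.00676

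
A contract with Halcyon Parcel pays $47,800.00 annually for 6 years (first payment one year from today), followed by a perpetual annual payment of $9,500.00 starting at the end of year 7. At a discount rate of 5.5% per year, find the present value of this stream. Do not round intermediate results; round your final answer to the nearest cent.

PV of 6-year annuity: $47,800.00 × [1 − (1+0.055)^−6] / 0.055 = 238786.34875
Perpetuity value at year 6: $9,500.00 / 0.055 = 172727.27273
PV of perpetuity: 172727.27273 / (1+0.055)^6 = 125269.73480
Total PV = 238786.34875 + 125269.73480 = 364056.08355

$364056.08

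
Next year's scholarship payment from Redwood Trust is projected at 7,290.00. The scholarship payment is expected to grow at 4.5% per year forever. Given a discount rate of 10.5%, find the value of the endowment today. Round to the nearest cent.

121500.00

Growing perpetuity: P = D₁ / (r − g) = 7,290.0000 / (0.105 − 0.045) = 121,500.00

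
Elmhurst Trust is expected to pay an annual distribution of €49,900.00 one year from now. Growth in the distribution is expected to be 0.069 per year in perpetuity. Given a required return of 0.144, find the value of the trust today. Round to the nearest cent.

€665333.33

Growing perpetuity: P = D₁ / (r − g) = €49,900.0000 / (0.144 − 0.069) = €665,333.33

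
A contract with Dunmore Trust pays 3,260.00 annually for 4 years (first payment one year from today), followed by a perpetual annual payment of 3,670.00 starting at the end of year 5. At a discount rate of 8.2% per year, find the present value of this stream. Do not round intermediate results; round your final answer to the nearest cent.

PV of 4-year annuity: 3,260.00 × [1 − (1+0.082)^−4] / 0.082 = 10749.63925
Perpetuity value at year 4: 3,670.00 / 0.082 = 44756.09756
PV of perpetuity: 44756.09756 / (1+0.082)^4 = 32654.50981
Total PV = 10749.63925 + 32654.50981 = 43404.14907

43404.15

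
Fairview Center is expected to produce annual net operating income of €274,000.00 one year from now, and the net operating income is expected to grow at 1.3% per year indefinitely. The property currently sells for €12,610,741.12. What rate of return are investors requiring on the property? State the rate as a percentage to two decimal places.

3.47%

P = D₁/(r − g) ⇒ r = D₁/P + g = €274,000.0000/€12,610,741.12 + 0.013 = 0.021728 + 0.013 = 0.034728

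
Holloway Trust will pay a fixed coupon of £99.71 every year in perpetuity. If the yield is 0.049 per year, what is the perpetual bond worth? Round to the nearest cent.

£2034.90

Level perpetuity: PV = C / r = £99.71 / 0.049 = £2,034.90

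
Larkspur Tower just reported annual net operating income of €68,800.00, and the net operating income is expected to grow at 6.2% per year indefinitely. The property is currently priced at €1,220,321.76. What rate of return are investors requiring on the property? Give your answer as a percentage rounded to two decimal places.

D₁ = €68,800.00 × 1.062 = €73,065.6000
P = D₁/(r − g) ⇒ r = D₁/P + g = €73,065.6000/€1,220,321.76 + 0.062 = 0.059874 + 0.062 = 0.121874

12.19%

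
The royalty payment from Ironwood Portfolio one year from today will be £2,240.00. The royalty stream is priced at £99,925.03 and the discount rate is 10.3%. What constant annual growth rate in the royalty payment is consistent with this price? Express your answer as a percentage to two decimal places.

P = D₁/(r−g) ⇒ g = r − D₁/P = 0.103 − £2,240.00/£99,925.03 = 0.080583

8.06%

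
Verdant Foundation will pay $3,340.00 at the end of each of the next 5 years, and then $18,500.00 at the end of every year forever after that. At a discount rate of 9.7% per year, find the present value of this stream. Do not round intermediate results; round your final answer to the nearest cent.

$132810.16

PV of 5-year annuity: $3,340.00 × [1 − (1+0.097)^−5] / 0.097 = 12758.86365
Perpetuity value at year 5: $18,500.00 / 0.097 = 190721.64948
PV of perpetuity: 190721.64948 / (1+0.097)^5 = 120051.29696
Total PV = 12758.86365 + 120051.29696 = 132810.16060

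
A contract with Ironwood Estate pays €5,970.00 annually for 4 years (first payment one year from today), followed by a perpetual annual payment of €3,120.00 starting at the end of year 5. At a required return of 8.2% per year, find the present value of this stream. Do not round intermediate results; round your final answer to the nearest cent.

€47446.47

PV of 4-year annuity: €5,970.00 × [1 − (1+0.082)^−4] / 0.082 = 19685.68907
Perpetuity value at year 4: €3,120.00 / 0.082 = 38048.78049
PV of perpetuity: 38048.78049 / (1+0.082)^4 = 27760.78218
Total PV = 19685.68907 + 27760.78218 = 47446.47125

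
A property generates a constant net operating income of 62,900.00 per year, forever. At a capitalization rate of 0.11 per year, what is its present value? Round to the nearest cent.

571818.18

Level perpetuity: PV = C / r = 62,900.00 / 0.11 = 571,818.18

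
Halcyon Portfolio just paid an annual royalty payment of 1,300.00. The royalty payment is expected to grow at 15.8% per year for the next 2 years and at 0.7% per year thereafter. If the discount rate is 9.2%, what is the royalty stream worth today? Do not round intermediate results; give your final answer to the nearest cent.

20159.58

D_1 = 1505.40000
D_2 = 1743.25320
Terminal value at year 2: TV = D_2×(1+g_2)/(r−g_2) = 1755.45597/0.085 = 20652.42320
P_0 = D_1/(1+r)^1 + D_2/(1+r)^2 + TV/(1+r)^2
    = 1378.57143 + 1461.89168 + 17319.11672 = 20159.57983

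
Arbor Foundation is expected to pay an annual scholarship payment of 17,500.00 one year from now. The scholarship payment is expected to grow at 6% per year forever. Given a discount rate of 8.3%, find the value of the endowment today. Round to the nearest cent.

760869.57

Growing perpetuity: P = D₁ / (r − g) = 17,500.0000 / (0.083 − 0.06) = 760,869.57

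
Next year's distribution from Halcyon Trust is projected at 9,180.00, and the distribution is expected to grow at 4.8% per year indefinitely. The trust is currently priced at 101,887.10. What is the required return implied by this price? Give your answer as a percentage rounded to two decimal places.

13.81%

P = D₁/(r − g) ⇒ r = D₁/P + g = 9,180.0000/101,887.10 + 0.048 = 0.090100 + 0.048 = 0.138100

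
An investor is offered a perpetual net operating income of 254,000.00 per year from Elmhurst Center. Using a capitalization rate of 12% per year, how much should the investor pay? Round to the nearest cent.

Level perpetuity: PV = C / r = 254,000.00 / 0.12 = 2,116,666.67

2116666.67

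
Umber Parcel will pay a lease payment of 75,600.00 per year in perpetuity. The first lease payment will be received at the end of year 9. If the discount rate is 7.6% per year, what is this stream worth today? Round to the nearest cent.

553617.78

Value at end of year 8: C / r = 75,600.00 / 0.076 = 994,736.8421
Discount to today: PV = 994,736.8421 / (1 + 0.076)^8 = 994,736.8421 / 1.796794 = 553,617.78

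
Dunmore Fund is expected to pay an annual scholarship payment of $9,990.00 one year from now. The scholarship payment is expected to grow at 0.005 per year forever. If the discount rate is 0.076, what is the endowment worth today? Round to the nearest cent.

Growing perpetuity: P = D₁ / (r − g) = $9,990.0000 / (0.076 − 0.005) = $140,704.23

$140704.23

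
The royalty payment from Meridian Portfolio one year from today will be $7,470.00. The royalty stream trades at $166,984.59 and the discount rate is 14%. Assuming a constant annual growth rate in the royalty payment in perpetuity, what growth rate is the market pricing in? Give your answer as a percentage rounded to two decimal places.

9.53%

P = D₁/(r−g) ⇒ g = r − D₁/P = 0.14 − $7,470.00/$166,984.59 = 0.095265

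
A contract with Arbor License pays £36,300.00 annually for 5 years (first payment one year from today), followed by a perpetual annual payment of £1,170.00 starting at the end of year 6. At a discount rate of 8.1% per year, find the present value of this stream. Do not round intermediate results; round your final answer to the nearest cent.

£154339.44

PV of 5-year annuity: £36,300.00 × [1 − (1+0.081)^−5] / 0.081 = 144554.18160
Perpetuity value at year 5: £1,170.00 / 0.081 = 14444.44444
PV of perpetuity: 14444.44444 / (1+0.081)^5 = 9785.26008
Total PV = 144554.18160 + 9785.26008 = 154339.44168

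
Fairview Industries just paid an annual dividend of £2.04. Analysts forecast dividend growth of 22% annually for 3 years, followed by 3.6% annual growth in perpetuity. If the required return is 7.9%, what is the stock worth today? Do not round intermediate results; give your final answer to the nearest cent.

£78.91

D_1 = 2.48880
D_2 = 3.03634
D_3 = 3.70433
Terminal value at year 3: TV = D_3×(1+g_2)/(r−g_2) = 3.83769/0.043 = 89.24851
P_0 = D_1/(1+r)^1 + D_2/(1+r)^2 + D_3/(1+r)^3 + TV/(1+r)^3
    = 2.30658 + 2.60800 + 2.94880 + 71.04551 = 78.90888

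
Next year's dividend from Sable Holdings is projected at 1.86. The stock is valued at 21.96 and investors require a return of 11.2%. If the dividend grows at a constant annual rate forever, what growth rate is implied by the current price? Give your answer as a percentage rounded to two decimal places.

P = D₁/(r−g) ⇒ g = r − D₁/P = 0.112 − 1.86/21.96 = 0.027301

2.73%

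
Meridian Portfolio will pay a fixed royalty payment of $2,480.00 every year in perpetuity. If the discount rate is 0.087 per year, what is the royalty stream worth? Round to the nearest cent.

$28505.75

Level perpetuity: PV = C / r = $2,480.00 / 0.087 = $28,505.75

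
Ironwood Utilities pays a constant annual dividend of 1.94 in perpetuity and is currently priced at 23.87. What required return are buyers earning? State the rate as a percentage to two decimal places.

P = C/r ⇒ r = C/P = 1.94/23.87 = 0.081274

8.13%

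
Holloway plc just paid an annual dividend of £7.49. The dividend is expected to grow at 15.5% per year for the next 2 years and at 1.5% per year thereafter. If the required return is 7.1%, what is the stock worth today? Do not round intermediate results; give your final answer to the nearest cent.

£174.67

D_1 = 8.65095
D_2 = 9.99185
Terminal value at year 2: TV = D_2×(1+g_2)/(r−g_2) = 10.14172/0.056 = 181.10223
P_0 = D_1/(1+r)^1 + D_2/(1+r)^2 + TV/(1+r)^2
    = 8.07745 + 8.71098 + 157.88645 = 174.67488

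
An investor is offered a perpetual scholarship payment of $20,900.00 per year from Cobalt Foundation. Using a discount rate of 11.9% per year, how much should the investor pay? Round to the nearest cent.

Level perpetuity: PV = C / r = $20,900.00 / 0.119 = $175,630.25

$175630.25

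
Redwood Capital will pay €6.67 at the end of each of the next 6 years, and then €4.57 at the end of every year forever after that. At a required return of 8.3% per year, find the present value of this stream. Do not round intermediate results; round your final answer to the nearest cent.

€64.68

PV of 6-year annuity: €6.67 × [1 − (1+0.083)^−6] / 0.083 = 30.55598
Perpetuity value at year 6: €4.57 / 0.083 = 55.06024
PV of perpetuity: 55.06024 / (1+0.083)^6 = 34.12458
Total PV = 30.55598 + 34.12458 = 64.68056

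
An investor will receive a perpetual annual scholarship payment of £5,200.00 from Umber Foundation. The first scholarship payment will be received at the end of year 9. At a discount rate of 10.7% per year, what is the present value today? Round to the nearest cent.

Value at end of year 8: C / r = £5,200.00 / 0.107 = £48,598.1308
Discount to today: PV = £48,598.1308 / (1 + 0.107)^8 = £48,598.1308 / 2.255179 = £21,549.57

£21549.57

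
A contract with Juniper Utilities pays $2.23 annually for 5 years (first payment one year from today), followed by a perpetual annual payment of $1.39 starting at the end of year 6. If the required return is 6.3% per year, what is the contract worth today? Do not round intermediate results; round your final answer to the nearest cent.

$25.57

PV of 5-year annuity: $2.23 × [1 − (1+0.063)^−5] / 0.063 = 9.31740
Perpetuity value at year 5: $1.39 / 0.063 = 22.06349
PV of perpetuity: 22.06349 / (1+0.063)^5 = 16.25578
Total PV = 9.31740 + 16.25578 = 25.57319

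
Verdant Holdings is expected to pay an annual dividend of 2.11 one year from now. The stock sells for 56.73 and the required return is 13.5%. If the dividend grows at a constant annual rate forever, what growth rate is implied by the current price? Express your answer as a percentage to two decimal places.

9.78%

P = D₁/(r−g) ⇒ g = r − D₁/P = 0.135 − 2.11/56.73 = 0.097806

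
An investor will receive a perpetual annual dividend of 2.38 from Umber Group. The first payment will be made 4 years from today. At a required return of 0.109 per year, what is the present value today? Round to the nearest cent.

Value at end of year 3: C / r = 2.38 / 0.109 = 21.8349
Discount to today: PV = 21.8349 / (1 + 0.109)^3 = 21.8349 / 1.363938 = 16.01

16.01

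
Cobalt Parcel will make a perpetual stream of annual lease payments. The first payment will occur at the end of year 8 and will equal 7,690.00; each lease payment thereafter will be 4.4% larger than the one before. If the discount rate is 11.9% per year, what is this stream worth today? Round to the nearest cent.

46671.79

Value at end of year 7: C₁ / (r − g) = 7,690.00 / (0.119 − 0.044) = 102,533.3333
Discount to today: PV = 102,533.3333 / (1 + 0.119)^7 = 102,533.3333 / 2.196902 = 46,671.79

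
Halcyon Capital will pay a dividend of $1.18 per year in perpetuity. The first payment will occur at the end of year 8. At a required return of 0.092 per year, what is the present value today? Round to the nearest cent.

$6.93

Value at end of year 7: C / r = $1.18 / 0.092 = $12.8261
Discount to today: PV = $12.8261 / (1 + 0.092)^7 = $12.8261 / 1.851648 = $6.93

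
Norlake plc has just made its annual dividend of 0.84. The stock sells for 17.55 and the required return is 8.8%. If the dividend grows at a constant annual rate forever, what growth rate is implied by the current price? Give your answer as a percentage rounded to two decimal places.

3.83%

P = D₀(1+g)/(r−g) ⇒ P(r−g) = D₀(1+g) ⇒ g(P+D₀) = P·r − D₀
g = (P·r − D₀)/(P + D₀) = (17.55×0.088 − 0.84) / (17.55 + 0.84) = 0.038303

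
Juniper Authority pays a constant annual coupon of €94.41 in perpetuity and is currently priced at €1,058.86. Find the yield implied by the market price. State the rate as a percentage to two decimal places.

8.92%

P = C/r ⇒ r = C/P = €94.41/€1,058.86 = 0.089162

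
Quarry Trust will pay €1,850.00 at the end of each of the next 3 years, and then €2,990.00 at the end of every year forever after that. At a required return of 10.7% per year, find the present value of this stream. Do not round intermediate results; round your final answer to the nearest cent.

PV of 3-year annuity: €1,850.00 × [1 − (1+0.107)^−3] / 0.107 = 4544.56561
Perpetuity value at year 3: €2,990.00 / 0.107 = 27943.92523
PV of perpetuity: 27943.92523 / (1+0.107)^3 = 20598.92460
Total PV = 4544.56561 + 20598.92460 = 25143.49021

€25143.49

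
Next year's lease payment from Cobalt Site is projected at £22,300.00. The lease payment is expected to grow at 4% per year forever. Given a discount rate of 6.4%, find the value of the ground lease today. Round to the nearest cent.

£929166.67

Growing perpetuity: P = D₁ / (r − g) = £22,300.0000 / (0.064 − 0.04) = £929,166.67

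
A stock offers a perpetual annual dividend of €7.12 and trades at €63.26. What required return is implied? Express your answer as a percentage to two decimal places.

P = C/r ⇒ r = C/P = €7.12/€63.26 = 0.112551

11.26%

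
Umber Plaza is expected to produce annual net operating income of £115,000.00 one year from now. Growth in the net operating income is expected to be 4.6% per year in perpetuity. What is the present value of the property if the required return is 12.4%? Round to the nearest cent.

Growing perpetuity: P = D₁ / (r − g) = £115,000.0000 / (0.124 − 0.046) = £1,474,358.97

£1474358.97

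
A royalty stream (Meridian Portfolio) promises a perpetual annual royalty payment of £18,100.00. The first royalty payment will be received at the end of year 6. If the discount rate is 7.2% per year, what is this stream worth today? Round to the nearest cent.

Value at end of year 5: C / r = £18,100.00 / 0.072 = £251,388.8889
Discount to today: PV = £251,388.8889 / (1 + 0.072)^5 = £251,388.8889 / 1.415709 = £177,571.05

£177571.05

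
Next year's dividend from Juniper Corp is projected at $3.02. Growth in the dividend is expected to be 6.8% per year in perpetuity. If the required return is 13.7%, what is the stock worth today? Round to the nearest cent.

$43.77

Growing perpetuity: P = D₁ / (r − g) = $3.0200 / (0.137 − 0.068) = $43.77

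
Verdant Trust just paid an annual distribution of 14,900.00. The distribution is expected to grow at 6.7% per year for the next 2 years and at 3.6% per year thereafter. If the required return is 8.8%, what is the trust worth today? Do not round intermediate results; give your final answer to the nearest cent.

314447.78

D_1 = 15898.30000
D_2 = 16963.48610
Terminal value at year 2: TV = D_2×(1+g_2)/(r−g_2) = 17574.17160/0.052 = 337964.83845
P_0 = D_1/(1+r)^1 + D_2/(1+r)^2 + TV/(1+r)^2
    = 14612.40809 + 14330.36712 + 285505.00653 = 314447.78174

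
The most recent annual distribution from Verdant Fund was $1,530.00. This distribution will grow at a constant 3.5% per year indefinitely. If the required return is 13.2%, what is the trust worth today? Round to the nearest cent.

D₁ = D₀ × (1 + g) = $1,530.00 × 1.035 = $1,583.5500
Growing perpetuity: P = D₁ / (r − g) = $1,583.5500 / (0.132 − 0.035) = $16,325.26

$16325.26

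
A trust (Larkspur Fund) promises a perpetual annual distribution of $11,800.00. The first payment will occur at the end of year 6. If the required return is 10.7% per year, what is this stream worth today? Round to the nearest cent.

Value at end of year 5: C / r = $11,800.00 / 0.107 = $110,280.3738
Discount to today: PV = $110,280.3738 / (1 + 0.107)^5 = $110,280.3738 / 1.662410 = $66,337.66

$66337.66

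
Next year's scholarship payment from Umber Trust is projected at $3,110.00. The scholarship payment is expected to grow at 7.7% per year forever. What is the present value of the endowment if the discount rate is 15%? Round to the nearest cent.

Growing perpetuity: P = D₁ / (r − g) = $3,110.0000 / (0.15 − 0.077) = $42,602.74

$42602.74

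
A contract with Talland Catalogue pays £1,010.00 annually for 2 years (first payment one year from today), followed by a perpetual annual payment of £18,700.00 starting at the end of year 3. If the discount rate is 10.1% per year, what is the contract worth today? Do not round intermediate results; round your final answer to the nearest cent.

£154488.01

PV of 2-year annuity: £1,010.00 × [1 − (1+0.101)^−2] / 0.101 = 1750.54302
Perpetuity value at year 2: £18,700.00 / 0.101 = 185148.51485
PV of perpetuity: 185148.51485 / (1+0.101)^2 = 152737.47081
Total PV = 1750.54302 + 152737.47081 = 154488.01383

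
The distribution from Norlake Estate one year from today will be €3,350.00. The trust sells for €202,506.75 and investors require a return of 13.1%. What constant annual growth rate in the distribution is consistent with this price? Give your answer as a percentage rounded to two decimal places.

11.45%

P = D₁/(r−g) ⇒ g = r − D₁/P = 0.131 − €3,350.00/€202,506.75 = 0.114457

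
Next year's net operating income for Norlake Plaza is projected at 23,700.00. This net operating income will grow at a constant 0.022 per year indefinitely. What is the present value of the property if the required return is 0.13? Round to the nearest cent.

219444.44

Growing perpetuity: P = D₁ / (r − g) = 23,700.0000 / (0.13 − 0.022) = 219,444.44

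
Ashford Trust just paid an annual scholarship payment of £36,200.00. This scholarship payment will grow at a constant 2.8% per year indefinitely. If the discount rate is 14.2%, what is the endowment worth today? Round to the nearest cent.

£326435.09

D₁ = D₀ × (1 + g) = £36,200.00 × 1.028 = £37,213.6000
Growing perpetuity: P = D₁ / (r − g) = £37,213.6000 / (0.142 − 0.028) = £326,435.09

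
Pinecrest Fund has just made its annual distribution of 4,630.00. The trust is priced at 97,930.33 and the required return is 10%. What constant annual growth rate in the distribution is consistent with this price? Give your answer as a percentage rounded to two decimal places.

P = D₀(1+g)/(r−g) ⇒ P(r−g) = D₀(1+g) ⇒ g(P+D₀) = P·r − D₀
g = (P·r − D₀)/(P + D₀) = (97,930.33×0.1 − 4,630.00) / (97,930.33 + 4,630.00) = 0.050341

5.03%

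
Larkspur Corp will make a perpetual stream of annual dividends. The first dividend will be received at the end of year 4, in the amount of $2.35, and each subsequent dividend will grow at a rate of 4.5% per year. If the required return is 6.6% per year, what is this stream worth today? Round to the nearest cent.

$92.38

Value at end of year 3: C₁ / (r − g) = $2.35 / (0.066 − 0.045) = $111.9048
Discount to today: PV = $111.9048 / (1 + 0.066)^3 = $111.9048 / 1.211355 = $92.38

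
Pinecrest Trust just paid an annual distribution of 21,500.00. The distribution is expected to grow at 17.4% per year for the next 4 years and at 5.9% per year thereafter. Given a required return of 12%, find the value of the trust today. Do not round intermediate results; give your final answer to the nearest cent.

547492.24

D_1 = 25241.00000
D_2 = 29632.93400
D_3 = 34789.06452
D_4 = 40842.36174
Terminal value at year 4: TV = D_4×(1+g_2)/(r−g_2) = 43252.06108/0.061 = 709050.18171
P_0 = D_1/(1+r)^1 + D_2/(1+r)^2 + D_3/(1+r)^3 + D_4/(1+r)^4 + TV/(1+r)^4
    = 22536.60714 + 23623.19356 + 24762.16896 + 25956.05925 + 450614.20898 = 547492.23789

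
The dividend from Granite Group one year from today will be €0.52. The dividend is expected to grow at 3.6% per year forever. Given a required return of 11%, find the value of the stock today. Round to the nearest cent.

Growing perpetuity: P = D₁ / (r − g) = €0.5200 / (0.11 − 0.036) = €7.03

€7.03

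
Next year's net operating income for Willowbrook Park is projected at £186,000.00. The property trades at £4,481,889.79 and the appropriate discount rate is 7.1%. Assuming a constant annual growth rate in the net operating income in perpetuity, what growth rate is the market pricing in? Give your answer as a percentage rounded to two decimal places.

P = D₁/(r−g) ⇒ g = r − D₁/P = 0.071 − £186,000.00/£4,481,889.79 = 0.029500

2.95%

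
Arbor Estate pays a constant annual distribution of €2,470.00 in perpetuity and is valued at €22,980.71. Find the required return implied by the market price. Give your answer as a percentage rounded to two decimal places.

P = C/r ⇒ r = C/P = €2,470.00/€22,980.71 = 0.107481

10.75%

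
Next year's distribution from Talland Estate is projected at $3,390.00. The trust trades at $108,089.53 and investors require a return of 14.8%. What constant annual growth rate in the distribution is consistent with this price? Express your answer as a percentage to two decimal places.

P = D₁/(r−g) ⇒ g = r − D₁/P = 0.148 − $3,390.00/$108,089.53 = 0.116637

11.66%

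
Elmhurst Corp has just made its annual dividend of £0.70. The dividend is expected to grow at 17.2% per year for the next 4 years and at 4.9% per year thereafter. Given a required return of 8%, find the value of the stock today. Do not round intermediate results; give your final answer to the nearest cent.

£36.30

D_1 = 0.82040
D_2 = 0.96151
D_3 = 1.12689
D_4 = 1.32071
Terminal value at year 4: TV = D_4×(1+g_2)/(r−g_2) = 1.38543/0.031 = 44.69123
P_0 = D_1/(1+r)^1 + D_2/(1+r)^2 + D_3/(1+r)^3 + D_4/(1+r)^4 + TV/(1+r)^4
    = 0.75963 + 0.82434 + 0.89456 + 0.97076 + 32.84939 = 36.29868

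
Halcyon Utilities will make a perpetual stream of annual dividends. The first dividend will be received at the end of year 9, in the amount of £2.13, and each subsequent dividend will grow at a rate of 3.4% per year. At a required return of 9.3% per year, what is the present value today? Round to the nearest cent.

Value at end of year 8: C₁ / (r − g) = £2.13 / (0.093 − 0.034) = £36.1017
Discount to today: PV = £36.1017 / (1 + 0.093)^8 = £36.1017 / 2.036861 = £17.72

£17.72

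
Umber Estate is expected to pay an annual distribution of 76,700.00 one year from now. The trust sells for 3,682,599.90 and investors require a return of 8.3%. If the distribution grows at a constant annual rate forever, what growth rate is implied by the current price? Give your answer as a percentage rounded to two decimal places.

6.22%

P = D₁/(r−g) ⇒ g = r − D₁/P = 0.083 − 76,700.00/3,682,599.90 = 0.062172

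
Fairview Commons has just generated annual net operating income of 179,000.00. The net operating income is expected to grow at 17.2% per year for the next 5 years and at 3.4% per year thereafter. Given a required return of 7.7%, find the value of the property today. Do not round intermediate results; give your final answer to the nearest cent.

D_1 = 209788.00000
D_2 = 245871.53600
D_3 = 288161.44019
D_4 = 337725.20791
D_5 = 395813.94366
Terminal value at year 5: TV = D_5×(1+g_2)/(r−g_2) = 409271.61775/0.043 = 9517944.59882
P_0 = D_1/(1+r)^1 + D_2/(1+r)^2 + D_3/(1+r)^3 + D_4/(1+r)^4 + D_5/(1+r)^5 + TV/(1+r)^5
    = 194789.22934 + 211971.19479 + 230668.74679 + 251015.57218 + 273157.15004 + 6568476.58471 = 7730078.47785

7730078.48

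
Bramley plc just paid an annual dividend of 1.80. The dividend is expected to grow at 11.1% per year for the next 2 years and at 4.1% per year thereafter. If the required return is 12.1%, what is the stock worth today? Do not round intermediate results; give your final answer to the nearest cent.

26.56

D_1 = 1.99980
D_2 = 2.22178
Terminal value at year 2: TV = D_2×(1+g_2)/(r−g_2) = 2.31287/0.08 = 28.91088
P_0 = D_1/(1+r)^1 + D_2/(1+r)^2 + TV/(1+r)^2
    = 1.78394 + 1.76803 + 23.00648 = 26.55845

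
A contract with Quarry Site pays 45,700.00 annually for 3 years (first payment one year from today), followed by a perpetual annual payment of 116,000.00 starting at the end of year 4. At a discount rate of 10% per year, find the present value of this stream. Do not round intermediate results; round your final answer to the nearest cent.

985174.31

PV of 3-year annuity: 45,700.00 × [1 − (1+0.1)^−3] / 0.1 = 113649.13599
Perpetuity value at year 3: 116,000.00 / 0.1 = 1160000.00000
PV of perpetuity: 1160000.00000 / (1+0.1)^3 = 871525.16905
Total PV = 113649.13599 + 871525.16905 = 985174.30503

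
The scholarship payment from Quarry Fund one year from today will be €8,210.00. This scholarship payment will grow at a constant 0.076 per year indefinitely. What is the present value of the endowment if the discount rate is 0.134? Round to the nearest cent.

€141551.72

Growing perpetuity: P = D₁ / (r − g) = €8,210.0000 / (0.134 − 0.076) = €141,551.72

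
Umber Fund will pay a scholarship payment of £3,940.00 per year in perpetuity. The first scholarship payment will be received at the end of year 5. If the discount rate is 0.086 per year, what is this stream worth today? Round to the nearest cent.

£32936.58

Value at end of year 4: C / r = £3,940.00 / 0.086 = £45,813.9535
Discount to today: PV = £45,813.9535 / (1 + 0.086)^4 = £45,813.9535 / 1.390975 = £32,936.58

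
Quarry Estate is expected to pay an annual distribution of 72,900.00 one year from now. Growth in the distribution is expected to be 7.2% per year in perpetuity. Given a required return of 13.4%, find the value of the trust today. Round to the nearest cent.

1175806.45

Growing perpetuity: P = D₁ / (r − g) = 72,900.0000 / (0.134 − 0.072) = 1,175,806.45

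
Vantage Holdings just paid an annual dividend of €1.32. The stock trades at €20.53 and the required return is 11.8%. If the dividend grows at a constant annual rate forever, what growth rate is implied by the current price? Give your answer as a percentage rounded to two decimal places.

P = D₀(1+g)/(r−g) ⇒ P(r−g) = D₀(1+g) ⇒ g(P+D₀) = P·r − D₀
g = (P·r − D₀)/(P + D₀) = (€20.53×0.118 − €1.32) / (€20.53 + €1.32) = 0.050459

5.05%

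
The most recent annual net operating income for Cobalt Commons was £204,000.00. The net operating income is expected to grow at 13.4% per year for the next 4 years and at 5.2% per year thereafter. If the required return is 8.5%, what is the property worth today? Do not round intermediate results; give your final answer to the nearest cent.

D_1 = 231336.00000
D_2 = 262335.02400
D_3 = 297487.91722
D_4 = 337351.29812
Terminal value at year 4: TV = D_4×(1+g_2)/(r−g_2) = 354893.56563/0.033 = 10754350.47350
P_0 = D_1/(1+r)^1 + D_2/(1+r)^2 + D_3/(1+r)^3 + D_4/(1+r)^4 + TV/(1+r)^4
    = 213212.90323 + 222841.87305 + 232905.69957 + 243424.02149 + 7760062.74568 = 8672447.24302

£8672447.24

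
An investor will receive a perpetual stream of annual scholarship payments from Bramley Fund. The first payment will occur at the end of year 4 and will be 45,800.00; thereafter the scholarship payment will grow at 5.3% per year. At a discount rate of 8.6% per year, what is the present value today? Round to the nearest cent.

Value at end of year 3: C₁ / (r − g) = 45,800.00 / (0.086 − 0.053) = 1,387,878.7879
Discount to today: PV = 1,387,878.7879 / (1 + 0.086)^3 = 1,387,878.7879 / 1.280824 = 1,083,582.70

1083582.70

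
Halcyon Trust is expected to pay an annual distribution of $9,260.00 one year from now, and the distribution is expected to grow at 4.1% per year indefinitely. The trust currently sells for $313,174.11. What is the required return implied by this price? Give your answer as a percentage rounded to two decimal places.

P = D₁/(r − g) ⇒ r = D₁/P + g = $9,260.0000/$313,174.11 + 0.041 = 0.029568 + 0.041 = 0.070568

7.06%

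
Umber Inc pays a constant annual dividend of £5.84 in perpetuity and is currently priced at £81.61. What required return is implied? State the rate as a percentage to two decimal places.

P = C/r ⇒ r = C/P = £5.84/£81.61 = 0.071560

7.16%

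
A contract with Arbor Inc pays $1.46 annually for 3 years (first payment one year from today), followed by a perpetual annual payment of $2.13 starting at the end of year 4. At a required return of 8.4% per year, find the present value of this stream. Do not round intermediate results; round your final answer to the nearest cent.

PV of 3-year annuity: $1.46 × [1 − (1+0.084)^−3] / 0.084 = 3.73557
Perpetuity value at year 3: $2.13 / 0.084 = 25.35714
PV of perpetuity: 25.35714 / (1+0.084)^3 = 19.90731
Total PV = 3.73557 + 19.90731 = 23.64287

$23.64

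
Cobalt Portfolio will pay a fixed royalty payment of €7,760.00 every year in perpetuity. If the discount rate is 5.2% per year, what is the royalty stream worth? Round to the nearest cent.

Level perpetuity: PV = C / r = €7,760.00 / 0.052 = €149,230.77

€149230.77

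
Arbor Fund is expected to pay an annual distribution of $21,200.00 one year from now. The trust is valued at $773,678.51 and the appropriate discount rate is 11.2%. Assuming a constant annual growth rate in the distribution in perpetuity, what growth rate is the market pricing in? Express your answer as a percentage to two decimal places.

P = D₁/(r−g) ⇒ g = r − D₁/P = 0.112 − $21,200.00/$773,678.51 = 0.084598

8.46%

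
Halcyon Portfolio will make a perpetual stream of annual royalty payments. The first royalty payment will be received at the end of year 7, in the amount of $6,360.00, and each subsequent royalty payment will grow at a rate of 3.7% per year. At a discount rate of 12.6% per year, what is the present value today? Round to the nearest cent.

$35062.01

Value at end of year 6: C₁ / (r − g) = $6,360.00 / (0.126 − 0.037) = $71,460.6742
Discount to today: PV = $71,460.6742 / (1 + 0.126)^6 = $71,460.6742 / 2.038123 = $35,062.01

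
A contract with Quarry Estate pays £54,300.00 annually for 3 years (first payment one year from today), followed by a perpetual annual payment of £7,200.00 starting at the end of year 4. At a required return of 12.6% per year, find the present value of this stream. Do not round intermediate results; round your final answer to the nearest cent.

PV of 3-year annuity: £54,300.00 × [1 − (1+0.126)^−3] / 0.126 = 129086.44147
Perpetuity value at year 3: £7,200.00 / 0.126 = 57142.85714
PV of perpetuity: 57142.85714 / (1+0.126)^3 = 40026.42291
Total PV = 129086.44147 + 40026.42291 = 169112.86439

£169112.86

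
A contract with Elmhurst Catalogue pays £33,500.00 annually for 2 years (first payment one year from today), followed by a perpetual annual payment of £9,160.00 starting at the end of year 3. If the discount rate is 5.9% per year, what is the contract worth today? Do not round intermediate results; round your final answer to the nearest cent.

£199941.63

PV of 2-year annuity: £33,500.00 × [1 − (1+0.059)^−2] / 0.059 = 61504.83156
Perpetuity value at year 2: £9,160.00 / 0.059 = 155254.23729
PV of perpetuity: 155254.23729 / (1+0.059)^2 = 138436.79678
Total PV = 61504.83156 + 138436.79678 = 199941.62834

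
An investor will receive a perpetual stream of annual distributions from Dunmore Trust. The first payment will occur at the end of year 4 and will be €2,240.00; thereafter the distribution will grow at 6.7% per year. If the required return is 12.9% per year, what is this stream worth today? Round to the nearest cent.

€25105.83

Value at end of year 3: C₁ / (r − g) = €2,240.00 / (0.129 − 0.067) = €36,129.0323
Discount to today: PV = €36,129.0323 / (1 + 0.129)^3 = €36,129.0323 / 1.439070 = €25,105.83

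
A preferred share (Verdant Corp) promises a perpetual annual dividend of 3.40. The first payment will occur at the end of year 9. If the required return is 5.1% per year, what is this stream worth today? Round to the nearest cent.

Value at end of year 8: C / r = 3.40 / 0.051 = 66.6667
Discount to today: PV = 66.6667 / (1 + 0.051)^8 = 66.6667 / 1.488750 = 44.78

44.78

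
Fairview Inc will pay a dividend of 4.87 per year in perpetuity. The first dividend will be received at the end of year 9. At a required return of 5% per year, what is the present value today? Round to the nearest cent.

65.92

Value at end of year 8: C / r = 4.87 / 0.05 = 97.4000
Discount to today: PV = 97.4000 / (1 + 0.05)^8 = 97.4000 / 1.477455 = 65.92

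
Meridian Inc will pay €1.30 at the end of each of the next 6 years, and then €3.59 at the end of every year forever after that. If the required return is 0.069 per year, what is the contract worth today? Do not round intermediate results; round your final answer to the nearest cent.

PV of 6-year annuity: €1.30 × [1 − (1+0.069)^−6] / 0.069 = 6.21568
Perpetuity value at year 6: €3.59 / 0.069 = 52.02899
PV of perpetuity: 52.02899 / (1+0.069)^6 = 34.86415
Total PV = 6.21568 + 34.86415 = 41.07983

€41.08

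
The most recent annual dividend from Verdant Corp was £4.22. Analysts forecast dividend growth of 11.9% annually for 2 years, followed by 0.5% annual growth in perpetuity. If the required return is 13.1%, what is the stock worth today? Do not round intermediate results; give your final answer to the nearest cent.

£41.26

D_1 = 4.72218
D_2 = 5.28412
Terminal value at year 2: TV = D_2×(1+g_2)/(r−g_2) = 5.31054/0.126 = 42.14714
P_0 = D_1/(1+r)^1 + D_2/(1+r)^2 + TV/(1+r)^2
    = 4.17523 + 4.13093 + 32.94905 = 41.25520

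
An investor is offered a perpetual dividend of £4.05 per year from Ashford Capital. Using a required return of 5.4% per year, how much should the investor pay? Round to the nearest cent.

Level perpetuity: PV = C / r = £4.05 / 0.054 = £75.00

£75.00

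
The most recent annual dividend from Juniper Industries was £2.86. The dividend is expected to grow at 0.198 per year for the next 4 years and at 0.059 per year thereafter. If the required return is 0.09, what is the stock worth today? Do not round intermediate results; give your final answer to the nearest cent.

£157.14

D_1 = 3.42628
D_2 = 4.10468
D_3 = 4.91741
D_4 = 5.89106
Terminal value at year 4: TV = D_4×(1+g_2)/(r−g_2) = 6.23863/0.031 = 201.24615
P_0 = D_1/(1+r)^1 + D_2/(1+r)^2 + D_3/(1+r)^3 + D_4/(1+r)^4 + TV/(1+r)^4
    = 3.14338 + 3.45483 + 3.79714 + 4.17337 + 142.56784 = 157.13657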